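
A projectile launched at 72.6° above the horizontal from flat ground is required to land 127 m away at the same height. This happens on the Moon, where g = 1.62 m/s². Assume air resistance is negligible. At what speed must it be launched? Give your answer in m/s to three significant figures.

19.0 m/s

Level-ground range: R = v₀² sin(2θ)/g, so v₀ = √(gR / sin 2θ).
v₀ = √(1.62 × 127 / sin 145.2°) = √(205.7 / 0.5707) = √360.50 = 18.99 m/s.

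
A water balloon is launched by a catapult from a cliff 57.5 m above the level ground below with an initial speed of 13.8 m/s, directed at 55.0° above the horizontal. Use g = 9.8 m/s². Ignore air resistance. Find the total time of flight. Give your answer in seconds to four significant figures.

vₓ = 13.80 cos 55.0° = 7.915 m/s; v_y0 = 13.80 sin 55.0° = 11.30 m/s.
The projectile lands when y = 57.5 + (11.30) t − ½·9.80·t² = 0. Positive root: t = (11.30 + √(11.30² + 2·9.80·57.5)) / 9.80 = (11.30 + 35.42) / 9.80 = 4.768 s.

4.768 s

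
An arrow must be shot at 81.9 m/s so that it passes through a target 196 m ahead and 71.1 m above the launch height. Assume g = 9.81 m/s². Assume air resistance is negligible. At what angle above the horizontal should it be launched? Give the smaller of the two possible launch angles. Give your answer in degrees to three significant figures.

Trajectory: y = x tanθ − g x² (1 + tan²θ)/(2v₀²). With x = 196, y = 71.1, v₀ = 81.9, g = 9.81:
28.09 tan²θ − 196 tanθ + (99.19) = 0.
tanθ = [196 ± √(196² − 4 × 28.09 × (99.19))] / (2 × 28.09) = (196 ± 165.1) / 56.18, giving tanθ = 0.5493 or 6.428.
θ = 28.78° or 81.16°; the smaller is 28.78°.

28.8°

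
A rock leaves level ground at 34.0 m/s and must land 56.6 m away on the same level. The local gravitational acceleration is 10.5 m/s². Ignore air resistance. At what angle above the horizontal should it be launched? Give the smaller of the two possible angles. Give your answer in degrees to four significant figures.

15.47°

Level-ground range R = v₀² sin(2θ)/g ⇒ sin(2θ) = gR/v₀² = 10.5 × 56.6 / 34.0² = 0.5141.
2θ = 30.94° or 180° − 30.94° = 149.1°, so θ = 15.47° or 74.53°.
The smaller angle is 15.47°.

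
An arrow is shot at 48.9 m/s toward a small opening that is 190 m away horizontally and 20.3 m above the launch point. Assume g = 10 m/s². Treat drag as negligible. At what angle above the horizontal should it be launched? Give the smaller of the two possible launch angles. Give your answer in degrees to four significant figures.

34.89°

Trajectory: y = x tanθ − g x² (1 + tan²θ)/(2v₀²). With x = 190, y = 20.3, v₀ = 48.9, g = 10.0:
75.48 tan²θ − 190 tanθ + (95.78) = 0.
tanθ = [190 ± √(190² − 4 × 75.48 × (95.78))] / (2 × 75.48) = (190 ± 84.73) / 151.0, giving tanθ = 0.6973 or 1.820.
θ = 34.89° or 61.21°; the smaller is 34.89°.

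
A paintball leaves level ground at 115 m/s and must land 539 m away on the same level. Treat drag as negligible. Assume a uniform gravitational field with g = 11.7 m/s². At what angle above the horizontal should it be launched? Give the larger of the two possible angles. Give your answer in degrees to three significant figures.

From R = (v₀²/g) sin 2θ: sin 2θ = 11.7 × 539 / 13225 = 0.4768.
2θ = 28.48° or 180° − 28.48° = 151.5°, so θ = 14.24° or 75.76°.
The larger angle is 75.76°.

75.8°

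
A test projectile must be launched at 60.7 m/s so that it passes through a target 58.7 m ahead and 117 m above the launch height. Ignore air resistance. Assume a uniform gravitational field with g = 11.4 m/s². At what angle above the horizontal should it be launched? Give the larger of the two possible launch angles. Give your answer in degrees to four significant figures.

Trajectory: y = x tanθ − g x² (1 + tan²θ)/(2v₀²). With x = 58.7, y = 117, v₀ = 60.7, g = 11.4:
5.331 tan²θ − 58.7 tanθ + (122.3) = 0.
tanθ = [58.7 ± √(58.7² − 4 × 5.331 × (122.3))] / (2 × 5.331) = (58.7 ± 28.94) / 10.66, giving tanθ = 2.792 or 8.220.
θ = 70.29° or 83.06°; the larger is 83.06°.

83.06°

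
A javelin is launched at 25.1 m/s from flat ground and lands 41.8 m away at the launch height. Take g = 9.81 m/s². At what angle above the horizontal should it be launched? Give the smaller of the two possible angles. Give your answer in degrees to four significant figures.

R = v₀² sin 2θ / g gives sin 2θ = gR/v₀² = 9.81·41.8/25.1² = 0.6509.
2θ = 40.61° or 180° − 40.61° = 139.4°, so θ = 20.30° or 69.70°.
The smaller angle is 20.30°.

20.30°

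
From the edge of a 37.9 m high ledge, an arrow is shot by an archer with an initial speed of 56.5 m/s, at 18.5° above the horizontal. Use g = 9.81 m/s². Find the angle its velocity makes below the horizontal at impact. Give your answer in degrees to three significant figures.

31.3°

vₓ = 56.50 cos 18.5° = 53.58 m/s; v_y0 = 56.50 sin 18.5° = 17.93 m/s.
With up positive and y = 0 at the ground: y(t) = 37.9 + (17.93) t − 4.905 t². Setting y = 0 and taking the positive root: t = [17.93 + √(17.93² + 2·9.81·37.9)] / 9.81 = (17.93 + 32.63) / 9.81 = 5.154 s.
At impact: v_y = v_y0 − g t = −32.63 m/s; vₓ = 53.58 m/s.
Angle below horizontal: arctan(|v_y|/vₓ) = arctan(32.63/53.58) = 31.34°.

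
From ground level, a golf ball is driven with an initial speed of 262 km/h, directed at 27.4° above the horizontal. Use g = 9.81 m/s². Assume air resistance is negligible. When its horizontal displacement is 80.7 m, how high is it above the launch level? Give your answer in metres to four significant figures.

34.18 m

Convert: 262 km/h = 262/3.6 = 72.78 m/s.
Resolve: vₓ = 72.78 cos 27.4° = 64.61 m/s and v_y0 = 72.78 sin 27.4° = 33.49 m/s.
Time to reach x = 80.7 m: t = x/vₓ = 80.7/64.61 = 1.249 s.
Height: y = v_y0 t − ½ g t² = 33.49 × 1.249 − 4.905 × 1.249² = 41.83 − 7.651 = 34.18 m.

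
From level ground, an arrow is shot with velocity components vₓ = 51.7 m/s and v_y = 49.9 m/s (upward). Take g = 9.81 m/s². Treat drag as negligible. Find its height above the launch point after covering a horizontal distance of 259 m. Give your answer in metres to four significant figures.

Time to reach x = 259 m: t = x/vₓ = 259/51.70 = 5.010 s.
Height: y = v_y0 t − ½ g t² = 49.90 × 5.010 − 4.905 × 5.010² = 250.0 − 123.1 = 126.9 m.

126.9 m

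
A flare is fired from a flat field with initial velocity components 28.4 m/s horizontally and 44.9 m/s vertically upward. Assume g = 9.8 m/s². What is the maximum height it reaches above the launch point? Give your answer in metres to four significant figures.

102.9 m

Peak height H = v_y0² / (2g) = 2016.0 / 19.60 = 102.9 m.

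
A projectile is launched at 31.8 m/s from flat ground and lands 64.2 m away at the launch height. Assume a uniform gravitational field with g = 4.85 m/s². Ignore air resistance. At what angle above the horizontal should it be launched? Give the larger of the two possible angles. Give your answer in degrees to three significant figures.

R = v₀² sin 2θ / g gives sin 2θ = gR/v₀² = 4.85·64.2/31.8² = 0.3079.
2θ = 17.93° or 180° − 17.93° = 162.1°, so θ = 8.967° or 81.03°.
The larger angle is 81.03°.

81.0°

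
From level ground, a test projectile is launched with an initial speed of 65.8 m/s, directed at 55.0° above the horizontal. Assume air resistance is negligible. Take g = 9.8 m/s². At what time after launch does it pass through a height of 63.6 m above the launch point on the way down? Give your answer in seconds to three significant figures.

vₓ = 65.80 cos 55.0° = 37.74 m/s; v_y0 = 65.80 sin 55.0° = 53.90 m/s.
Height y(t) = 53.90 t − 4.900 t² = 63.6 gives 4.900 t² − 53.90 t + 63.6 = 0.
t = [53.90 ± √(53.90² − 2·9.80·63.6)] / 9.80 = (53.90 ± 40.73) / 9.80, so t = 1.344 s or t = 9.656 s.
The descending-branch root is 9.656 s.

9.66 s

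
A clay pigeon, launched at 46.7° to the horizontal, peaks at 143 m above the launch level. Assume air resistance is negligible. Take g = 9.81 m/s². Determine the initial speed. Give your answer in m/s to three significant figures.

At the peak v_y = 0, so v_y0 = √(2gH) = √(2 × 9.81 × 143) = 52.97 m/s.
v_y0 = v₀ sin θ ⇒ v₀ = 52.97 / sin 46.7° = 72.78 m/s.

72.8 m/s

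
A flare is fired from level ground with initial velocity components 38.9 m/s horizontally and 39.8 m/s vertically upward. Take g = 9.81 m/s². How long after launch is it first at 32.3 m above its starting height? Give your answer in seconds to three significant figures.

0.915 s

Set y = v_y0 t − ½ g t² = 32.3: 4.905 t² − 39.80 t + 32.3 = 0.
Quadratic formula: t = (39.80 ± √950.31) / 9.81 = (39.80 ± 30.83) / 9.81 → t = 0.9147 s or 7.200 s.
The first (ascending) time is 0.9147 s.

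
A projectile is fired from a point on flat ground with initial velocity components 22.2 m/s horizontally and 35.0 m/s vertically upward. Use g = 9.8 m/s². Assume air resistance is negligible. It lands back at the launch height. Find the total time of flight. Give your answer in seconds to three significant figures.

Time of flight on level ground: T = 2 v_y0 / g = 2 × 35.00 / 9.80 = 7.143 s.

7.14 s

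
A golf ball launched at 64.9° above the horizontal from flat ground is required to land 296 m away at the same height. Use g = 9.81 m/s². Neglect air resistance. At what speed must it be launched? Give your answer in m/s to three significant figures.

61.5 m/s

Level-ground range: R = v₀² sin(2θ)/g, so v₀ = √(gR / sin 2θ).
v₀ = √(9.81 × 296 / sin 129.8°) = √(2904 / 0.7683) = √3779.5 = 61.48 m/s.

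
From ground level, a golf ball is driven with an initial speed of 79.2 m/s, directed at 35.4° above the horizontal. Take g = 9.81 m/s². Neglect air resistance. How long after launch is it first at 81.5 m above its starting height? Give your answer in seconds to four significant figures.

2.384 s

Resolve: vₓ = 79.20 cos 35.4° = 64.56 m/s and v_y0 = 79.20 sin 35.4° = 45.88 m/s.
Require v_y0 t − ½ g t² = 81.5, i.e. 4.905 t² − 45.88 t + 81.5 = 0.
t = [45.88 ± √(45.88² − 2·9.81·81.5)] / 9.81 = (45.88 ± 22.49) / 9.81, so t = 2.384 s or t = 6.969 s.
The first (ascending) time is 2.384 s.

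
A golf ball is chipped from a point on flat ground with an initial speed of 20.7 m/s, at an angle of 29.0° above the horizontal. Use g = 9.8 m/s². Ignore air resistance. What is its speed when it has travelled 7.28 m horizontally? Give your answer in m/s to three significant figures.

19.1 m/s

Resolve: vₓ = 20.70 cos 29.0° = 18.10 m/s and v_y0 = 20.70 sin 29.0° = 10.04 m/s.
Time to reach x = 7.28 m: t = x/vₓ = 7.28/18.10 = 0.4021 s.
Vertical velocity there: v_y = v_y0 − g t = 10.04 − 9.80 × 0.4021 = 6.095 m/s.
Speed: √(vₓ² + v_y²) = √(18.10² + 6.095²) = 19.10 m/s.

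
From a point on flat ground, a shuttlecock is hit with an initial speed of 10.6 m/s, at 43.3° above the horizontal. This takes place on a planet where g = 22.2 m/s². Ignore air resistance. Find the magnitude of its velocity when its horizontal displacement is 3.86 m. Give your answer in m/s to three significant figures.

vₓ = 10.60 cos 43.3° = 7.714 m/s; v_y0 = 10.60 sin 43.3° = 7.270 m/s.
x = vₓ t ⇒ t = 3.86/7.714 = 0.5004 s.
Vertical velocity there: v_y = v_y0 − g t = 7.270 − 22.2 × 0.5004 = −3.838 m/s.
Speed: √(vₓ² + v_y²) = √(7.714² + 3.838²) = 8.617 m/s.

8.62 m/s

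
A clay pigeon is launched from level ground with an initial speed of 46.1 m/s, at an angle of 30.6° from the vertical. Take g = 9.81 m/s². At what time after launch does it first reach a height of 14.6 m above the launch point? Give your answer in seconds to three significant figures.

vₓ = 46.10 sin 30.6° = 23.47 m/s; v_y0 = 46.10 cos 30.6° = 39.68 m/s.
Height y(t) = 39.68 t − 4.905 t² = 14.6 gives 4.905 t² − 39.68 t + 14.6 = 0.
t = [39.68 ± √(39.68² − 2·9.81·14.6)] / 9.81 = (39.68 ± 35.89) / 9.81, so t = 0.3864 s or t = 7.703 s.
The first (ascending) time is 0.3864 s.

0.386 s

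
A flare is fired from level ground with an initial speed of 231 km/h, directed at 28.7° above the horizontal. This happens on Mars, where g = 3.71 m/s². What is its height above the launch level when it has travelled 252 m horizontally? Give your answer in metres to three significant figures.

101 m

Convert: 231 km/h = 231/3.6 = 64.17 m/s.
vₓ = 64.17 cos 28.7° = 56.28 m/s; v_y0 = 64.17 sin 28.7° = 30.81 m/s.
x = vₓ t ⇒ t = 252/56.28 = 4.477 s.
Height: y = v_y0 t − ½ g t² = 30.81 × 4.477 − 1.855 × 4.477² = 138.0 − 37.19 = 100.8 m.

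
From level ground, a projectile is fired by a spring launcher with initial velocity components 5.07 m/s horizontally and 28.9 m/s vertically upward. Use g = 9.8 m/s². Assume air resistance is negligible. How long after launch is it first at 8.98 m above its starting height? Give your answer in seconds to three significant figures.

Height y(t) = 28.90 t − 4.900 t² = 8.98 gives 4.900 t² − 28.90 t + 8.98 = 0.
t = [28.90 ± √(28.90² − 2·9.80·8.98)] / 9.80 = (28.90 ± 25.67) / 9.80, so t = 0.3291 s or t = 5.569 s.
The first (ascending) time is 0.3291 s.

0.329 s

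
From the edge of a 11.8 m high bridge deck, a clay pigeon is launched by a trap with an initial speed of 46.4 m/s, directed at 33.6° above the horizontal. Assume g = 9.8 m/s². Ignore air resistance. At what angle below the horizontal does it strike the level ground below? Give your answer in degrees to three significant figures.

Components: vₓ = 46.40 cos 33.6° = 38.65 m/s, v_y0 = 46.40 sin 33.6° = 25.68 m/s.
The projectile lands when y = 11.8 + (25.68) t − ½·9.80·t² = 0. Positive root: t = (25.68 + √(25.68² + 2·9.80·11.8)) / 9.80 = (25.68 + 29.84) / 9.80 = 5.665 s.
At impact: v_y = v_y0 − g t = −29.84 m/s; vₓ = 38.65 m/s.
Angle below horizontal: arctan(|v_y|/vₓ) = arctan(29.84/38.65) = 37.67°.

37.7°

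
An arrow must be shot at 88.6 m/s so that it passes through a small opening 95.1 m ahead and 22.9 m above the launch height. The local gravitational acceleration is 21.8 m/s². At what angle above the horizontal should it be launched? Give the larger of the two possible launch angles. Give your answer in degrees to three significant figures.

82.1°

Trajectory: y = x tanθ − g x² (1 + tan²θ)/(2v₀²). With x = 95.1, y = 22.9, v₀ = 88.6, g = 21.8:
12.56 tan²θ − 95.1 tanθ + (35.46) = 0.
tanθ = [95.1 ± √(95.1² − 4 × 12.56 × (35.46))] / (2 × 12.56) = (95.1 ± 85.22) / 25.12, giving tanθ = 0.3933 or 7.180.
θ = 21.47° or 82.07°; the larger is 82.07°.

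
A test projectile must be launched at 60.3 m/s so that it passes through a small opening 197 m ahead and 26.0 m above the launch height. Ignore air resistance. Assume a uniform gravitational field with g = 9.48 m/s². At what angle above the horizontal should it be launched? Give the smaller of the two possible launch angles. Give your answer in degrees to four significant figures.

23.66°

Trajectory: y = x tanθ − g x² (1 + tan²θ)/(2v₀²). With x = 197, y = 26.0, v₀ = 60.3, g = 9.48:
50.59 tan²θ − 197 tanθ + (76.59) = 0.
tanθ = [197 ± √(197² − 4 × 50.59 × (76.59))] / (2 × 50.59) = (197 ± 152.7) / 101.2, giving tanθ = 0.4381 or 3.456.
θ = 23.66° or 73.86°; the smaller is 23.66°.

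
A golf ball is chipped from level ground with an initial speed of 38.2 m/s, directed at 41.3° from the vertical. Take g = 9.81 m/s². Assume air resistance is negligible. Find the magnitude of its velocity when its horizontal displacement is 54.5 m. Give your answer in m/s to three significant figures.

Horizontal component vₓ = 38.20 sin 41.3° = 25.21 m/s; vertical v_y0 = 38.20 cos 41.3° = 28.70 m/s.
At x = 54.5 m, t = x/vₓ = 54.5/25.21 = 2.162 s.
Vertical velocity there: v_y = v_y0 − g t = 28.70 − 9.81 × 2.162 = 7.492 m/s.
Speed: √(vₓ² + v_y²) = √(25.21² + 7.492²) = 26.30 m/s.

26.3 m/s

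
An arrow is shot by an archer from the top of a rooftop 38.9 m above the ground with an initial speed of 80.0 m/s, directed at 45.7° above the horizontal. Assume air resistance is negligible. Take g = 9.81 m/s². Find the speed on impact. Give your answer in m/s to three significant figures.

84.6 m/s

Horizontal component vₓ = 80.00 cos 45.7° = 55.87 m/s; vertical v_y0 = 80.00 sin 45.7° = 57.26 m/s.
With up positive and y = 0 at the ground: y(t) = 38.9 + (57.26) t − 4.905 t². Setting y = 0 and taking the positive root: t = [57.26 + √(57.26² + 2·9.81·38.9)] / 9.81 = (57.26 + 63.57) / 9.81 = 12.32 s.
Vertical velocity at impact: v_y = v_y0 − g t = 57.26 − 9.81 × 12.32 = −63.57 m/s.
Speed: |v| = √(vₓ² + v_y²) = √(55.87² + 63.57²) = 84.64 m/s.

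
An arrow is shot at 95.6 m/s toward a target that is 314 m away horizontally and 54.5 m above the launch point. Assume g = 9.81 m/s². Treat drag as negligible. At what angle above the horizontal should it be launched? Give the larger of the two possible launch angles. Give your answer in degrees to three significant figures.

79.8°

Trajectory: y = x tanθ − g x² (1 + tan²θ)/(2v₀²). With x = 314, y = 54.5, v₀ = 95.6, g = 9.81:
52.92 tan²θ − 314 tanθ + (107.4) = 0.
tanθ = [314 ± √(314² − 4 × 52.92 × (107.4))] / (2 × 52.92) = (314 ± 275.4) / 105.8, giving tanθ = 0.3645 or 5.570.
θ = 20.03° or 79.82°; the larger is 79.82°.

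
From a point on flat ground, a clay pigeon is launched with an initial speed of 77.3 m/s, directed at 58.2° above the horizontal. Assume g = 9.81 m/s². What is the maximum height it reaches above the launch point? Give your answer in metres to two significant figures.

220 m

Resolve: vₓ = 77.30 cos 58.2° = 40.73 m/s and v_y0 = 77.30 sin 58.2° = 65.70 m/s.
At the apex v_y = 0, so H = v_y0²/(2g) = 65.70²/19.62 = 220.0 m.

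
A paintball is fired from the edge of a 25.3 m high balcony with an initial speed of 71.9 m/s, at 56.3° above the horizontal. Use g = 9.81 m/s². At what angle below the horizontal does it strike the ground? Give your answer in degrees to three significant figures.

58.0°

Horizontal component vₓ = 71.90 cos 56.3° = 39.89 m/s; vertical v_y0 = 71.90 sin 56.3° = 59.82 m/s.
Vertical motion (up positive, ground at y = 0): 4.905 t² − (59.82) t − 25.3 = 0, so t = (59.82 + √(59.82² + 2·9.81·25.3)) / 9.81 = (59.82 + 63.83) / 9.81 = 12.60 s.
At impact: v_y = v_y0 − g t = −63.83 m/s; vₓ = 39.89 m/s.
Angle below horizontal: arctan(|v_y|/vₓ) = arctan(63.83/39.89) = 58.00°.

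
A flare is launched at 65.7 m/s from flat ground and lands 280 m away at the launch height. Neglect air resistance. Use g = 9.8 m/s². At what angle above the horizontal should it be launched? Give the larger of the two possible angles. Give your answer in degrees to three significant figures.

70.3°

From R = (v₀²/g) sin 2θ: sin 2θ = 9.80 × 280 / 4316.5 = 0.6357.
2θ = 39.47° or 180° − 39.47° = 140.5°, so θ = 19.74° or 70.26°.
The larger angle is 70.26°.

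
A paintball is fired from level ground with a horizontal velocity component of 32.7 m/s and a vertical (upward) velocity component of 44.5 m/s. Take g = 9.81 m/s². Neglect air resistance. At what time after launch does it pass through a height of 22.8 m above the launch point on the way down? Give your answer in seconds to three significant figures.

Height y(t) = 44.50 t − 4.905 t² = 22.8 gives 4.905 t² − 44.50 t + 22.8 = 0.
Quadratic formula: t = (44.50 ± √1532.9) / 9.81 = (44.50 ± 39.15) / 9.81 → t = 0.5451 s or 8.527 s.
The descending-branch root is 8.527 s.

8.53 s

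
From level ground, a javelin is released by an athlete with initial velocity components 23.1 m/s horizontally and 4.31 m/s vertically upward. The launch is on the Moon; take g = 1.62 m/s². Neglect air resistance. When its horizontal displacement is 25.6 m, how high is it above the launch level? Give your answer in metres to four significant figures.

3.782 m

x = vₓ t ⇒ t = 25.6/23.10 = 1.108 s.
Height: y = v_y0 t − ½ g t² = 4.310 × 1.108 − 0.8100 × 1.108² = 4.776 − 0.9948 = 3.782 m.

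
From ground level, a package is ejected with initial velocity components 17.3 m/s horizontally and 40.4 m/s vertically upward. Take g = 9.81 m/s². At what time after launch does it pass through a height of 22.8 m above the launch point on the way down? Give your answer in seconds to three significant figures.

Require v_y0 t − ½ g t² = 22.8, i.e. 4.905 t² − 40.40 t + 22.8 = 0.
t = [40.40 ± √(40.40² − 2·9.81·22.8)] / 9.81 = (40.40 ± 34.42) / 9.81, so t = 0.6095 s or t = 7.627 s.
The descending-branch root is 7.627 s.

7.63 s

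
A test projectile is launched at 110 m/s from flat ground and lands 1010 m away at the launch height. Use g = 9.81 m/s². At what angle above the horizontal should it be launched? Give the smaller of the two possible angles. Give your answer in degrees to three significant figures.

27.5°

R = v₀² sin 2θ / g gives sin 2θ = gR/v₀² = 9.81·1010/110² = 0.8189.
2θ = 54.97° or 180° − 54.97° = 125.0°, so θ = 27.48° or 62.52°.
The smaller angle is 27.48°.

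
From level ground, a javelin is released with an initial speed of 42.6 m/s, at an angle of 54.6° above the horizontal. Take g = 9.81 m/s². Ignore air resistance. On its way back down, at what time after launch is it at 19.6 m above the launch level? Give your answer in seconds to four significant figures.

6.461 s

Resolve: vₓ = 42.60 cos 54.6° = 24.68 m/s and v_y0 = 42.60 sin 54.6° = 34.72 m/s.
Height y(t) = 34.72 t − 4.905 t² = 19.6 gives 4.905 t² − 34.72 t + 19.6 = 0.
Quadratic formula: t = (34.72 ± √821.24) / 9.81 = (34.72 ± 28.66) / 9.81 → t = 0.6185 s or 6.461 s.
The descending-branch root is 6.461 s.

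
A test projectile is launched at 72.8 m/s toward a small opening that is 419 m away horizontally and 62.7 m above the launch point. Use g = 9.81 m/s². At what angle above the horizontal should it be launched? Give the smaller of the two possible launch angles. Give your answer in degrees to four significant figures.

Trajectory: y = x tanθ − g x² (1 + tan²θ)/(2v₀²). With x = 419, y = 62.7, v₀ = 72.8, g = 9.81:
162.5 tan²θ − 419 tanθ + (225.2) = 0.
tanθ = [419 ± √(419² − 4 × 162.5 × (225.2))] / (2 × 162.5) = (419 ± 170.9) / 325.0, giving tanθ = 0.7634 or 1.815.
θ = 37.36° or 61.15°; the smaller is 37.36°.

37.36°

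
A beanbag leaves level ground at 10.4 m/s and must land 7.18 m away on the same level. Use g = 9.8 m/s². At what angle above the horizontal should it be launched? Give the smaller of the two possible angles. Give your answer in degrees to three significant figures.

20.3°

R = v₀² sin 2θ / g gives sin 2θ = gR/v₀² = 9.80·7.18/10.4² = 0.6506.
2θ = 40.58° or 180° − 40.58° = 139.4°, so θ = 20.29° or 69.71°.
The smaller angle is 20.29°.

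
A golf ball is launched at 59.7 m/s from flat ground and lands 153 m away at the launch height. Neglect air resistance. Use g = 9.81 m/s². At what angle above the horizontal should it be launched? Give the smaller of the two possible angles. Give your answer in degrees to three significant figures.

12.5°

Level-ground range R = v₀² sin(2θ)/g ⇒ sin(2θ) = gR/v₀² = 9.81 × 153 / 59.7² = 0.4211.
2θ = 24.91° or 180° − 24.91° = 155.1°, so θ = 12.45° or 77.55°.
The smaller angle is 12.45°.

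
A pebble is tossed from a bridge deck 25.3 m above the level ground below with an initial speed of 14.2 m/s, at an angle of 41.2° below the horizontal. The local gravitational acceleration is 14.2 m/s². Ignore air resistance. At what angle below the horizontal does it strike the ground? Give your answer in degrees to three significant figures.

Horizontal component vₓ = 14.20 cos 41.2° = 10.68 m/s; vertical v_y0 = −9.353 m/s (downward).
With up positive and y = 0 at the ground: y(t) = 25.3 + (−9.353) t − 7.100 t². Setting y = 0 and taking the positive root: t = [−9.353 + √(9.353² + 2·14.2·25.3)] / 14.2 = (−9.353 + 28.39) / 14.2 = 1.341 s.
At impact: v_y = v_y0 − g t = −28.39 m/s; vₓ = 10.68 m/s.
Angle below horizontal: arctan(|v_y|/vₓ) = arctan(28.39/10.68) = 69.38°.

69.4°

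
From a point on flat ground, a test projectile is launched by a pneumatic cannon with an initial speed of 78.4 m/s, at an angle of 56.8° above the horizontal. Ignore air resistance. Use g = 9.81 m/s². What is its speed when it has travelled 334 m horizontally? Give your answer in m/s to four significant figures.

Horizontal component vₓ = 78.40 cos 56.8° = 42.93 m/s; vertical v_y0 = 78.40 sin 56.8° = 65.60 m/s.
x = vₓ t ⇒ t = 334/42.93 = 7.780 s.
Vertical velocity there: v_y = v_y0 − g t = 65.60 − 9.81 × 7.780 = −10.72 m/s.
Speed: √(vₓ² + v_y²) = √(42.93² + 10.72²) = 44.25 m/s.

44.25 m/s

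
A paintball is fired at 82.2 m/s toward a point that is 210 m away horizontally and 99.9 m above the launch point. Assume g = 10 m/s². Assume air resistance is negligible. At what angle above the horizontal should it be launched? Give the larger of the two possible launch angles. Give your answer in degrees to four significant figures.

80.09°

Trajectory: y = x tanθ − g x² (1 + tan²θ)/(2v₀²). With x = 210, y = 99.9, v₀ = 82.2, g = 10.0:
32.63 tan²θ − 210 tanθ + (132.5) = 0.
tanθ = [210 ± √(210² − 4 × 32.63 × (132.5))] / (2 × 32.63) = (210 ± 163.7) / 65.27, giving tanθ = 0.7093 or 5.726.
θ = 35.35° or 80.09°; the larger is 80.09°.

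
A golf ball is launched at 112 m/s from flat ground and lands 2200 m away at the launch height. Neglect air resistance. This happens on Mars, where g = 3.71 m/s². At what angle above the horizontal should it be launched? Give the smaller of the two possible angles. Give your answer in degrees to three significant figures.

20.3°

Level-ground range R = v₀² sin(2θ)/g ⇒ sin(2θ) = gR/v₀² = 3.71 × 2200 / 112² = 0.6507.
2θ = 40.59° or 180° − 40.59° = 139.4°, so θ = 20.30° or 69.70°.
The smaller angle is 20.30°.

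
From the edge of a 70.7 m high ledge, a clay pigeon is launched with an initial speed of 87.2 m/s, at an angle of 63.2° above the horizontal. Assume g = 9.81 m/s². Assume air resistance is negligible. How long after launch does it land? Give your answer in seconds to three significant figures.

16.7 s

Horizontal component vₓ = 87.20 cos 63.2° = 39.32 m/s; vertical v_y0 = 87.20 sin 63.2° = 77.83 m/s.
Vertical motion (up positive, ground at y = 0): 4.905 t² − (77.83) t − 70.7 = 0, so t = (77.83 + √(77.83² + 2·9.81·70.7)) / 9.81 = (77.83 + 86.29) / 9.81 = 16.73 s.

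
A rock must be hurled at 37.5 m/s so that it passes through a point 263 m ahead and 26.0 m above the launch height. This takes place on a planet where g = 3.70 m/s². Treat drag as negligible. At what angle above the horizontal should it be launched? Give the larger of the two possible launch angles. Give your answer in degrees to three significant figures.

Trajectory: y = x tanθ − g x² (1 + tan²θ)/(2v₀²). With x = 263, y = 26.0, v₀ = 37.5, g = 3.70:
91.00 tan²θ − 263 tanθ + (117.0) = 0.
tanθ = [263 ± √(263² − 4 × 91.00 × (117.0))] / (2 × 91.00) = (263 ± 163.0) / 182.0, giving tanθ = 0.5492 or 2.341.
θ = 28.78° or 66.87°; the larger is 66.87°.

66.9°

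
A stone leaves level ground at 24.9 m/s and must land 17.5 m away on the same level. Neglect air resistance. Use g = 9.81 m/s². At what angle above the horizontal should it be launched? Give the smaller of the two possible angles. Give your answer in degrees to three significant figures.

R = v₀² sin 2θ / g gives sin 2θ = gR/v₀² = 9.81·17.5/24.9² = 0.2769.
2θ = 16.07° or 180° − 16.07° = 163.9°, so θ = 8.037° or 81.96°.
The smaller angle is 8.037°.

8.04°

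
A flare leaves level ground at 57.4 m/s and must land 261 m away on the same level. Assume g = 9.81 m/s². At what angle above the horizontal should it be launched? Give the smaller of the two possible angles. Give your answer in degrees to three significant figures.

From R = (v₀²/g) sin 2θ: sin 2θ = 9.81 × 261 / 3294.8 = 0.7771.
2θ = 51.00° or 180° − 51.00° = 129.0°, so θ = 25.50° or 64.50°.
The smaller angle is 25.50°.

25.5°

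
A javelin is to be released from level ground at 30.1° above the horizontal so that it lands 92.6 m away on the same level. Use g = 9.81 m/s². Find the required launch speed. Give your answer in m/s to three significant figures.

From R = (v₀² / g) sin 2θ: v₀ = √(gR / sin 2θ).
v₀ = √(9.81 × 92.6 / sin 60.20°) = √(908.4 / 0.8678) = √1046.8 = 32.35 m/s.

32.4 m/s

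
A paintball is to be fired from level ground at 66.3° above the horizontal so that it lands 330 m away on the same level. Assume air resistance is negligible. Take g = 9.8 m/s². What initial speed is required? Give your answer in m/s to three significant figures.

On level ground R = v₀² sin 2θ / g ⇒ v₀ = √(gR / sin 2θ).
v₀ = √(9.80 × 330 / sin 132.6°) = √(3234 / 0.7361) = √4393.4 = 66.28 m/s.

66.3 m/s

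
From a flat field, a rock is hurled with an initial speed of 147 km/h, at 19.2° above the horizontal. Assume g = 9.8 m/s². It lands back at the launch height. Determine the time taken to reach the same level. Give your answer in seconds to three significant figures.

2.74 s

Convert: 147 km/h = 147/3.6 = 40.83 m/s.
vₓ = 40.83 cos 19.2° = 38.56 m/s; v_y0 = 40.83 sin 19.2° = 13.43 m/s.
Time of flight on level ground: T = 2 v_y0 / g = 2 × 13.43 / 9.80 = 2.741 s.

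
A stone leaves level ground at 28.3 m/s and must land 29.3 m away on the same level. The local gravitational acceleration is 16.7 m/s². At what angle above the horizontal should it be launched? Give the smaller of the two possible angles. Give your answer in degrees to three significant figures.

Level-ground range R = v₀² sin(2θ)/g ⇒ sin(2θ) = gR/v₀² = 16.7 × 29.3 / 28.3² = 0.6110.
2θ = 37.66° or 180° − 37.66° = 142.3°, so θ = 18.83° or 71.17°.
The smaller angle is 18.83°.

18.8°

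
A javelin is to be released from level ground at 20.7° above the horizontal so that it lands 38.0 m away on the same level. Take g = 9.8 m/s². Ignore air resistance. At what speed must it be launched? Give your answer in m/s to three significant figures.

Level-ground range: R = v₀² sin(2θ)/g, so v₀ = √(gR / sin 2θ).
v₀ = √(9.80 × 38.0 / sin 41.40°) = √(372.4 / 0.6613) = √563.12 = 23.73 m/s.

23.7 m/s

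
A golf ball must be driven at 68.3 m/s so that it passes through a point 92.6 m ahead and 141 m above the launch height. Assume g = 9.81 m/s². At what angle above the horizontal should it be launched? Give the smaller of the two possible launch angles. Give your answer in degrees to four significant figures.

63.61°

Trajectory: y = x tanθ − g x² (1 + tan²θ)/(2v₀²). With x = 92.6, y = 141, v₀ = 68.3, g = 9.81:
9.016 tan²θ − 92.6 tanθ + (150.0) = 0.
tanθ = [92.6 ± √(92.6² − 4 × 9.016 × (150.0))] / (2 × 9.016) = (92.6 ± 56.25) / 18.03, giving tanθ = 2.016 or 8.255.
θ = 63.61° or 83.09°; the smaller is 63.61°.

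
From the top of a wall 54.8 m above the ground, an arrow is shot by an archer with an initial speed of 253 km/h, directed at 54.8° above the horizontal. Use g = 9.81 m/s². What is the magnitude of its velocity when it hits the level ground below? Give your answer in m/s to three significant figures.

77.6 m/s

Convert: 253 km/h = 253/3.6 = 70.28 m/s.
Horizontal component vₓ = 70.28 cos 54.8° = 40.51 m/s; vertical v_y0 = 70.28 sin 54.8° = 57.43 m/s.
Vertical motion (up positive, ground at y = 0): 4.905 t² − (57.43) t − 54.8 = 0, so t = (57.43 + √(57.43² + 2·9.81·54.8)) / 9.81 = (57.43 + 66.13) / 9.81 = 12.59 s.
Vertical velocity at impact: v_y = v_y0 − g t = 57.43 − 9.81 × 12.59 = −66.13 m/s.
Speed: |v| = √(vₓ² + v_y²) = √(40.51² + 66.13²) = 77.55 m/s.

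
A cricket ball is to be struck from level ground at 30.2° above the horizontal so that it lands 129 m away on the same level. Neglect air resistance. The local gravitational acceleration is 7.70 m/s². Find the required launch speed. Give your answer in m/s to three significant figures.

33.8 m/s

On level ground R = v₀² sin 2θ / g ⇒ v₀ = √(gR / sin 2θ).
v₀ = √(7.70 × 129 / sin 60.40°) = √(993.3 / 0.8695) = √1142.4 = 33.80 m/s.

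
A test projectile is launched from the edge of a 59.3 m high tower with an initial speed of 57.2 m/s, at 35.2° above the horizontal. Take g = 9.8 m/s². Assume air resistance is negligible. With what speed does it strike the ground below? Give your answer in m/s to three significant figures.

66.6 m/s

Horizontal component vₓ = 57.20 cos 35.2° = 46.74 m/s; vertical v_y0 = 57.20 sin 35.2° = 32.97 m/s.
With up positive and y = 0 at the ground: y(t) = 59.3 + (32.97) t − 4.900 t². Setting y = 0 and taking the positive root: t = [32.97 + √(32.97² + 2·9.80·59.3)] / 9.80 = (32.97 + 47.43) / 9.80 = 8.204 s.
Vertical velocity at impact: v_y = v_y0 − g t = 32.97 − 9.80 × 8.204 = −47.43 m/s.
Speed: |v| = √(vₓ² + v_y²) = √(46.74² + 47.43²) = 66.59 m/s.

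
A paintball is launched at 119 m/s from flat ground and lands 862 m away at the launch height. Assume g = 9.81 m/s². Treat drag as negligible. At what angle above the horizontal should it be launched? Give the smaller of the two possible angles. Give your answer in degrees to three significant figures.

18.3°

From R = (v₀²/g) sin 2θ: sin 2θ = 9.81 × 862 / 14161 = 0.5971.
2θ = 36.67° or 180° − 36.67° = 143.3°, so θ = 18.33° or 71.67°.
The smaller angle is 18.33°.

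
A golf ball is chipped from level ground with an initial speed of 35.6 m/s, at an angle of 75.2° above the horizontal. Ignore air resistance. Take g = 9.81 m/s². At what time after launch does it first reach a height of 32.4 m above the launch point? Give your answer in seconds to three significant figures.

vₓ = 35.60 cos 75.2° = 9.094 m/s; v_y0 = 35.60 sin 75.2° = 34.42 m/s.
Require v_y0 t − ½ g t² = 32.4, i.e. 4.905 t² − 34.42 t + 32.4 = 0.
Quadratic formula: t = (34.42 ± √548.97) / 9.81 = (34.42 ± 23.43) / 9.81 → t = 1.120 s or 5.897 s.
The first (ascending) time is 1.120 s.

1.12 s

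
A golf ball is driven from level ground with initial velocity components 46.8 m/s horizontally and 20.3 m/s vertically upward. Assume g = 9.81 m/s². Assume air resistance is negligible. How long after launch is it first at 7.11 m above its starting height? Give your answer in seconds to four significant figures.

Height y(t) = 20.30 t − 4.905 t² = 7.11 gives 4.905 t² − 20.30 t + 7.11 = 0.
t = [20.30 ± √(20.30² − 2·9.81·7.11)] / 9.81 = (20.30 ± 16.51) / 9.81, so t = 0.3863 s or t = 3.752 s.
The first (ascending) time is 0.3863 s.

0.3863 s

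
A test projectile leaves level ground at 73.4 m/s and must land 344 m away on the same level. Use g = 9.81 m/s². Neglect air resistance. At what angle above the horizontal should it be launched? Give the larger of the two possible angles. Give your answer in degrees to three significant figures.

70.6°

From R = (v₀²/g) sin 2θ: sin 2θ = 9.81 × 344 / 5387.6 = 0.6264.
2θ = 38.78° or 180° − 38.78° = 141.2°, so θ = 19.39° or 70.61°.
The larger angle is 70.61°.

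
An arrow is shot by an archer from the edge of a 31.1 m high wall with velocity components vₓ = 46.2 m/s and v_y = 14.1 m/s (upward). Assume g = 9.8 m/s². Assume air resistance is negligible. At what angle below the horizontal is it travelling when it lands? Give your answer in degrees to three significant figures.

The projectile lands when y = 31.1 + (14.10) t − ½·9.80·t² = 0. Positive root: t = (14.10 + √(14.10² + 2·9.80·31.1)) / 9.80 = (14.10 + 28.43) / 9.80 = 4.340 s.
At impact: v_y = v_y0 − g t = −28.43 m/s; vₓ = 46.20 m/s.
Angle below horizontal: arctan(|v_y|/vₓ) = arctan(28.43/46.20) = 31.61°.

31.6°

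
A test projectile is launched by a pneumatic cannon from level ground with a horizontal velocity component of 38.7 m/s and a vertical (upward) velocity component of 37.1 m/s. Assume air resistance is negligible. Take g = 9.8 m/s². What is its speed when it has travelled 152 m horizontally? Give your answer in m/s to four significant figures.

38.72 m/s

Time to reach x = 152 m: t = x/vₓ = 152/38.70 = 3.928 s.
Vertical velocity there: v_y = v_y0 − g t = 37.10 − 9.80 × 3.928 = −1.391 m/s.
Speed: √(vₓ² + v_y²) = √(38.70² + 1.391²) = 38.72 m/s.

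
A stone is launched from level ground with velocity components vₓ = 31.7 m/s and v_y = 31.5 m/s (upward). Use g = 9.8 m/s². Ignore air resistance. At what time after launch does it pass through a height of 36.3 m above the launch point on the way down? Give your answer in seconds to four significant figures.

4.924 s

Require v_y0 t − ½ g t² = 36.3, i.e. 4.900 t² − 31.50 t + 36.3 = 0.
Quadratic formula: t = (31.50 ± √280.77) / 9.80 = (31.50 ± 16.76) / 9.80 → t = 1.504 s or 4.924 s.
The descending-branch root is 4.924 s.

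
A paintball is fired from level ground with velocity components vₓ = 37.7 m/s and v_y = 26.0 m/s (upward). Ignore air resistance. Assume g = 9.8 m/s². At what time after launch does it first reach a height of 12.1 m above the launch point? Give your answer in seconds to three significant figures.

Set y = v_y0 t − ½ g t² = 12.1: 4.900 t² − 26.00 t + 12.1 = 0.
Quadratic formula: t = (26.00 ± √438.84) / 9.80 = (26.00 ± 20.95) / 9.80 → t = 0.5155 s or 4.791 s.
The first (ascending) time is 0.5155 s.

0.515 s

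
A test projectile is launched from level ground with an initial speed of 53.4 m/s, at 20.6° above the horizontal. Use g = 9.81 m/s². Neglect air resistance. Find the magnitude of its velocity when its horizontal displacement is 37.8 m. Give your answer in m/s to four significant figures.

vₓ = 53.40 cos 20.6° = 49.99 m/s; v_y0 = 53.40 sin 20.6° = 18.79 m/s.
At x = 37.8 m, t = x/vₓ = 37.8/49.99 = 0.7562 s.
Vertical velocity there: v_y = v_y0 − g t = 18.79 − 9.81 × 0.7562 = 11.37 m/s.
Speed: √(vₓ² + v_y²) = √(49.99² + 11.37²) = 51.26 m/s.

51.26 m/s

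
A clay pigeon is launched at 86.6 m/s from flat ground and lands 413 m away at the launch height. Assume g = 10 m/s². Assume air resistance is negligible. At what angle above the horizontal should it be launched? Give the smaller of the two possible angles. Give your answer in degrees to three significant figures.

R = v₀² sin 2θ / g gives sin 2θ = gR/v₀² = 10.0·413/86.6² = 0.5507.
2θ = 33.41° or 180° − 33.41° = 146.6°, so θ = 16.71° or 73.29°.
The smaller angle is 16.71°.

16.7°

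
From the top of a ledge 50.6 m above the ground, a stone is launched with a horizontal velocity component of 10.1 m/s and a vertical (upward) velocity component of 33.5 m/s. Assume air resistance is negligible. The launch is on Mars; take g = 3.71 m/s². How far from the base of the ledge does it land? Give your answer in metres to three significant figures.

Vertical motion (up positive, ground at y = 0): 1.855 t² − (33.50) t − 50.6 = 0, so t = (33.50 + √(33.50² + 2·3.71·50.6)) / 3.71 = (33.50 + 38.70) / 3.71 = 19.46 s.
Horizontal distance: R = vₓ t = 10.10 × 19.46 = 196.6 m.

197 m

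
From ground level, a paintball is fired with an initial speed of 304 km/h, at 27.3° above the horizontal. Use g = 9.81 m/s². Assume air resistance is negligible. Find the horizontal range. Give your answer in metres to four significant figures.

592.5 m

Convert: 304 km/h = 304/3.6 = 84.44 m/s.
Horizontal component vₓ = 84.44 cos 27.3° = 75.04 m/s; vertical v_y0 = 84.44 sin 27.3° = 38.73 m/s.
Time aloft: T = 2 v_y0 / g = 2 × 38.73 / 9.81 = 7.896 s.
Range: R = vₓ T = 75.04 × 7.896 = 592.5 m.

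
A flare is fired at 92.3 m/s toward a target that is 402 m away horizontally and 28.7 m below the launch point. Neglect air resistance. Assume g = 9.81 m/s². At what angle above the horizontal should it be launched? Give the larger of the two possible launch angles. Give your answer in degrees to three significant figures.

Trajectory: y = x tanθ − g x² (1 + tan²θ)/(2v₀²). With x = 402, y = −28.7, v₀ = 92.3, g = 9.81:
93.04 tan²θ − 402 tanθ + (64.34) = 0.
tanθ = [402 ± √(402² − 4 × 93.04 × (64.34))] / (2 × 93.04) = (402 ± 371.0) / 186.1, giving tanθ = 0.1665 or 4.154.
θ = 9.452° or 76.46°; the larger is 76.46°.

76.5°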